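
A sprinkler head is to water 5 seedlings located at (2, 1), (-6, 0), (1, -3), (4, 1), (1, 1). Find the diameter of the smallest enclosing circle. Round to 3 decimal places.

By Welzl's lemma the MEC is supported by two points (diametrically opposite) or three points (on a circumcircle).
The farthest pair is (-6, 0)–(4, 1) with squared distance 101. The circle on this segment as diameter has centre (-1, 0.5) and r² = 101/4 = 25.25.
Check (2, 1): distance² to centre = 9.25 ≤ 25.25, so it lies inside.
All remaining points lie in this disk, and no smaller disk contains both endpoints, so this is the minimum enclosing circle.
Diameter = 2r = 2√(25.25) ≈ 10.050.

10.050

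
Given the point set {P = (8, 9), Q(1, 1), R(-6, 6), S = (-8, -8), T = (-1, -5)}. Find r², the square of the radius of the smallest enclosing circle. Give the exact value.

By Welzl's lemma the MEC is supported by two points (diametrically opposite) or three points (on a circumcircle).
The farthest pair is P–S with squared distance 545. The circle on this segment as diameter has centre (0, 0.5) and r² = 545/4 = 136.25.
Check Q: distance² to centre = 1.25 ≤ 136.25, so it lies inside.
All remaining points lie in this disk, and no smaller disk contains both endpoints, so this is the minimum enclosing circle.

136.25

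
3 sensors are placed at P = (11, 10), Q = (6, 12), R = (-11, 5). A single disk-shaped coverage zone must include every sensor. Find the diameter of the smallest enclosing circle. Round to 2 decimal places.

Side lengths²: PQ² = 29, PR² = 509, QR² = 338.
Since PR² = 509 ≥ 338 + 29 = 367, the angle opposite PR is not acute, so the smallest enclosing circle has PR as diameter.
Centre = midpoint of PR = (0, 7.5), r² = 509/4 = 127.25.
Diameter = 2r = 2√(127.25) ≈ 22.56.

22.56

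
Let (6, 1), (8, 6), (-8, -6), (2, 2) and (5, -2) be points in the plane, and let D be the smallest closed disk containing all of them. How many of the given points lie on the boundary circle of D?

2

By Welzl's lemma the MEC is supported by two points (diametrically opposite) or three points (on a circumcircle).
The farthest pair is (8, 6)–(-8, -6) with squared distance 400. The circle on this segment as diameter has centre (0, 0) and r² = 400/4 = 100.
Check (6, 1): distance² to centre = 37 ≤ 100, so it lies inside.
All remaining points lie in this disk, and no smaller disk contains both endpoints, so this is the minimum enclosing circle.
The points at distance exactly r from the centre are (8, 6), (-8, -6) — 2 points.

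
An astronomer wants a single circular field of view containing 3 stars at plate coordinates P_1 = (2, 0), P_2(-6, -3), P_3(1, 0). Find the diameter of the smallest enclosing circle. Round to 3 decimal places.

Side lengths²: P_1P_2² = 73, P_1P_3² = 1, P_2P_3² = 58.
Since P_1P_2² = 73 ≥ 58 + 1 = 59, the angle opposite P_1P_2 is not acute, so the smallest enclosing circle has P_1P_2 as diameter.
Centre = midpoint of P_1P_2 = (-2, -1.5), r² = 73/4 = 18.25.
Diameter = 2r = 2√(18.25) ≈ 8.544.

8.544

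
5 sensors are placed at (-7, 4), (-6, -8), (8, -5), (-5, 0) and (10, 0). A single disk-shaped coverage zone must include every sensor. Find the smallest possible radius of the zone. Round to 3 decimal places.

9.405

By Welzl's lemma the MEC is supported by two points (diametrically opposite) or three points (on a circumcircle).
The minimum enclosing circle is determined by three boundary points: (-7, 4), (-6, -8), (10, 0).
Their circumcentre is (0.7, -1.4) with r² = 88.45.
The farthest remaining point (8, -5) is at distance² 66.25 ≤ 88.45.
r = √(88.45) ≈ 9.405.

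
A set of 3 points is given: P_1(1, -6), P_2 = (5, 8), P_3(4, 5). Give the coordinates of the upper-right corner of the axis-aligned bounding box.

x-range [1, 5], y-range [-6, 8].
The upper-right corner is (5, 8).

(5, 8)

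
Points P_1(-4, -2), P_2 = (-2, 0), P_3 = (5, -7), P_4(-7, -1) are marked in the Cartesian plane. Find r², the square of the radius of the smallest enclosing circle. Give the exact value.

45

A smallest enclosing disk is always determined by at most three of the input points on its boundary.
The farthest pair is P_3–P_4 with squared distance 180. The circle on this segment as diameter has centre (-1, -4) and r² = 180/4 = 45.
Check P_1: distance² to centre = 13 ≤ 45, so it lies inside.
All remaining points lie in this disk, and no smaller disk contains both endpoints, so this is the minimum enclosing circle.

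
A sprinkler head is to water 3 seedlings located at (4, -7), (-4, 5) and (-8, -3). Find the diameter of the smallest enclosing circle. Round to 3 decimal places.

Call the three points A, B, C in the order given.
Side lengths²: AB² = 208, AC² = 160, BC² = 80.
Since AB² = 208 < 160 + 80 = 240, the triangle is acute, so the smallest enclosing circle is the circumcircle.
Circumcentre = (-6/7, -11/7), r² = 2600/49.
Diameter = 2r = 2√(2600/49) ≈ 14.569.

14.569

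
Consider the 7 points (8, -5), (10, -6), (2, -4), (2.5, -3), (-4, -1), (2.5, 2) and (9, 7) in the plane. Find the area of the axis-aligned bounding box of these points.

x ranges over [-4, 10], width 14.
y ranges over [-6, 7], height 13.
Area = 14 × 13 = 182.

182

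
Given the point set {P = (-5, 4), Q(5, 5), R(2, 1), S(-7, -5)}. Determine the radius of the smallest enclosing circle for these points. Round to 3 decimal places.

The farthest pair is Q–S with squared distance 244. The circle on this segment as diameter has centre (-1, 0) and r² = 244/4 = 61.
Check P: distance² to centre = 32 ≤ 61, so it lies inside.
All remaining points lie in this disk, and no smaller disk contains both endpoints, so this is the minimum enclosing circle.
r = √61 ≈ 7.810.

7.810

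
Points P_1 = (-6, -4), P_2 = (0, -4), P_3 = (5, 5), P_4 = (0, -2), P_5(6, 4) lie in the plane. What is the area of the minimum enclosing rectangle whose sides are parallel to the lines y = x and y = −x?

In coordinates u = x + y, v = x − y the rectangle is axis-aligned; the map (x,y)→(u,v) scales areas by 2.
u-values: -10, -4, 10, -2, 10; range = 10 − (-10) = 20.
v-values: -2, 4, 0, 2, 2; range = 4 − (-2) = 6.
Area = (20 × 6) / 2 = 60.

60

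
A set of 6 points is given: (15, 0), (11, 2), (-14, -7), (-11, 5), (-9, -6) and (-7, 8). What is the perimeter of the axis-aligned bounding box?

Width = max x − min x = 15 − (-14) = 29.
Height = max y − min y = 8 − (-7) = 15.
Perimeter = 2(29 + 15) = 88.

88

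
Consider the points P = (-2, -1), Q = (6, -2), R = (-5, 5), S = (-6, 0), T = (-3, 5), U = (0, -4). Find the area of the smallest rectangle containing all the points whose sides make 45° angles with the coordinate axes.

In coordinates u = x + y, v = x − y the rectangle is axis-aligned; the map (x,y)→(u,v) scales areas by 2.
u-values: -3, 4, 0, -6, 2, -4; range = 4 − (-6) = 10.
v-values: -1, 8, -10, -6, -8, 4; range = 8 − (-10) = 18.
Area = (10 × 18) / 2 = 90.

90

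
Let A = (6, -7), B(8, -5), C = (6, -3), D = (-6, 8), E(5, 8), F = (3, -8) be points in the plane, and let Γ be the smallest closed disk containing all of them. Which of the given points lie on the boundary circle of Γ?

The minimum enclosing circle of a finite set is fixed by two of the points (as a diameter) or three (as a circumcircle).
The minimum enclosing circle is determined by three boundary points: A, B, D.
Their circumcentre is (5/18, 13/18) with r² = 14965/162.
The farthest remaining point F is at distance² 13525/162 ≤ 14965/162.
The points at distance exactly r from the centre are A, B, D — 3 points.

A, B, D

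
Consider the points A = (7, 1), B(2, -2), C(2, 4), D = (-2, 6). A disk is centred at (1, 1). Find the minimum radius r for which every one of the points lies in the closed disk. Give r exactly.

The required radius is the distance from (1, 1) to the farthest point.
Squared distances: 36, 10, 10, 34.
Maximum is 36, attained at A.
r = √36 = 6.

6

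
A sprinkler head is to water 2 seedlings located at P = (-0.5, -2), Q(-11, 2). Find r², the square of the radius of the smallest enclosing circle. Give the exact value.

31.5625

The smallest circle enclosing two points has them as diameter endpoints.
Centre = midpoint = (-5.75, 0); r² = |PQ|²/4 = 126.25/4 = 31.5625.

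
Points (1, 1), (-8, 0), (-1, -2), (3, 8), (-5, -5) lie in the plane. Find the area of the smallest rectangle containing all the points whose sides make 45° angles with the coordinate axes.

In coordinates u = x + y, v = x − y the rectangle is axis-aligned; the map (x,y)→(u,v) scales areas by 2.
u-values: 2, -8, -3, 11, -10; range = 11 − (-10) = 21.
v-values: 0, -8, 1, -5, 0; range = 1 − (-8) = 9.
Area = (21 × 9) / 2 = 94.5.

94.5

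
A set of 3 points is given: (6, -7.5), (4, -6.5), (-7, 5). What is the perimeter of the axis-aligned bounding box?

51

Width = max x − min x = 6 − (-7) = 13.
Height = max y − min y = 5 − (-7.5) = 12.5.
Perimeter = 2(13 + 12.5) = 51.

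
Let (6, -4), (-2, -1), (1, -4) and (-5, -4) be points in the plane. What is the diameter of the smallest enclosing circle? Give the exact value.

11

The farthest pair is (6, -4)–(-5, -4) with squared distance 121. The circle on this segment as diameter has centre (0.5, -4) and r² = 121/4 = 30.25.
Check (-2, -1): distance² to centre = 15.25 ≤ 30.25, so it lies inside.
All remaining points lie in this disk, and no smaller disk contains both endpoints, so this is the minimum enclosing circle.
Diameter = 2r = 2√(30.25) = 11.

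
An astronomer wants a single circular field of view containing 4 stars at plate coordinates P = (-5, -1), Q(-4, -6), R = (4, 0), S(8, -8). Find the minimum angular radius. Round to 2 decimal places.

7.38

A smallest enclosing disk is always determined by at most three of the input points on its boundary.
The farthest pair is P–S with squared distance 218. The circle on this segment as diameter has centre (1.5, -4.5) and r² = 218/4 = 54.5.
Check Q: distance² to centre = 32.5 ≤ 54.5, so it lies inside.
All remaining points lie in this disk, and no smaller disk contains both endpoints, so this is the minimum enclosing circle.
r = √(54.5) ≈ 7.38.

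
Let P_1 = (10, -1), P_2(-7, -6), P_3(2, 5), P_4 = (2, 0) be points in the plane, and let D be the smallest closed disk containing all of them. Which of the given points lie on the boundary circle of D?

A smallest enclosing disk is always determined by at most three of the input points on its boundary.
The farthest pair is P_1–P_2 with squared distance 314. The circle on this segment as diameter has centre (1.5, -3.5) and r² = 314/4 = 78.5.
Check P_3: distance² to centre = 72.5 ≤ 78.5, so it lies inside.
All remaining points lie in this disk, and no smaller disk contains both endpoints, so this is the minimum enclosing circle.
The points at distance exactly r from the centre are P_1, P_2 — 2 points.

P_1, P_2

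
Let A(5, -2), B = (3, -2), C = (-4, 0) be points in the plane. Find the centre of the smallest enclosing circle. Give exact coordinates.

(0.5, -1)

Side lengths²: AB² = 4, AC² = 85, BC² = 53.
Since AC² = 85 ≥ 53 + 4 = 57, the angle opposite AC is not acute, so the smallest enclosing circle has AC as diameter.
Centre = midpoint of AC = (0.5, -1), r² = 85/4 = 21.25.
Centre = (0.5, -1).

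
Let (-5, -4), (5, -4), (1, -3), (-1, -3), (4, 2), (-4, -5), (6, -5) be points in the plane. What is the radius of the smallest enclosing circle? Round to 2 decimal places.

5.80

The minimum enclosing circle of a finite set is fixed by two of the points (as a diameter) or three (as a circumcircle).
The minimum enclosing circle is determined by three boundary points: (-5, -4), (4, 2), (6, -5).
Their circumcentre is (0.66, -2.74) with r² = 33.6232.
The farthest remaining point (-4, -5) is at distance² 26.8232 ≤ 33.6232.
r = √(33.6232) ≈ 5.80.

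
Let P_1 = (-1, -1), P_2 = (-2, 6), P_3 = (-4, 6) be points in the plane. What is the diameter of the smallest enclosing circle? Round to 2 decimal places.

7.62

Side lengths²: P_1P_2² = 50, P_1P_3² = 58, P_2P_3² = 4.
Since P_1P_3² = 58 ≥ 50 + 4 = 54, the angle opposite P_1P_3 is not acute, so the smallest enclosing circle has P_1P_3 as diameter.
Centre = midpoint of P_1P_3 = (-2.5, 2.5), r² = 58/4 = 14.5.
Diameter = 2r = 2√(14.5) ≈ 7.62.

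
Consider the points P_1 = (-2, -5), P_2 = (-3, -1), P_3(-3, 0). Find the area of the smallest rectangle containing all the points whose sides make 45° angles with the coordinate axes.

In coordinates u = x + y, v = x − y the rectangle is axis-aligned; the map (x,y)→(u,v) scales areas by 2.
u-values: -7, -4, -3; range = -3 − (-7) = 4.
v-values: 3, -2, -3; range = 3 − (-3) = 6.
Area = (4 × 6) / 2 = 12.

12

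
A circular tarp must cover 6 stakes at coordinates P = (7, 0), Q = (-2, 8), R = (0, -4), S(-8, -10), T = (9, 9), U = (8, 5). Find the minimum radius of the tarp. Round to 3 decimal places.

12.748

The farthest pair is S–T with squared distance 650. The circle on this segment as diameter has centre (0.5, -0.5) and r² = 650/4 = 162.5.
Check P: distance² to centre = 42.5 ≤ 162.5, so it lies inside.
All remaining points lie in this disk, and no smaller disk contains both endpoints, so this is the minimum enclosing circle.
r = √(162.5) ≈ 12.748.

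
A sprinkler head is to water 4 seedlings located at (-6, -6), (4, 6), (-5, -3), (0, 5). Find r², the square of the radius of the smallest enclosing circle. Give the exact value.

61

A smallest enclosing disk is always determined by at most three of the input points on its boundary.
The farthest pair is (-6, -6)–(4, 6) with squared distance 244. The circle on this segment as diameter has centre (-1, 0) and r² = 244/4 = 61.
Check (-5, -3): distance² to centre = 25 ≤ 61, so it lies inside.
All remaining points lie in this disk, and no smaller disk contains both endpoints, so this is the minimum enclosing circle.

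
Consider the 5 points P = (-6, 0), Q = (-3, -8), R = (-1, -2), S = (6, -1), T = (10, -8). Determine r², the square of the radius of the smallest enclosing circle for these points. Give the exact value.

A smallest enclosing disk is always determined by at most three of the input points on its boundary.
The farthest pair is P–T with squared distance 320. The circle on this segment as diameter has centre (2, -4) and r² = 320/4 = 80.
Check Q: distance² to centre = 41 ≤ 80, so it lies inside.
All remaining points lie in this disk, and no smaller disk contains both endpoints, so this is the minimum enclosing circle.

80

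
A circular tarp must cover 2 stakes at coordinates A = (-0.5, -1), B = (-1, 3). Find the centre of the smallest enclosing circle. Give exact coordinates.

(-0.75, 1)

The smallest circle enclosing two points has them as diameter endpoints.
Centre = midpoint = (-0.75, 1); r² = |AB|²/4 = 16.25/4 = 4.0625.
Centre = (-0.75, 1).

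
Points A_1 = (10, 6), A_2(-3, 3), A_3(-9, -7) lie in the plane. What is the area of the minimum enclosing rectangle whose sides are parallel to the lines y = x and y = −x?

In coordinates u = x + y, v = x − y the rectangle is axis-aligned; the map (x,y)→(u,v) scales areas by 2.
u-values: 16, 0, -16; range = 16 − (-16) = 32.
v-values: 4, -6, -2; range = 4 − (-6) = 10.
Area = (32 × 10) / 2 = 160.

160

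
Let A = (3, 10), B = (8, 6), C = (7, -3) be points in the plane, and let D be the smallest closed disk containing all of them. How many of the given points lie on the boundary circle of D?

Side lengths²: AB² = 41, AC² = 185, BC² = 82.
Since AC² = 185 ≥ 82 + 41 = 123, the angle opposite AC is not acute, so the smallest enclosing circle has AC as diameter.
Centre = midpoint of AC = (5, 3.5), r² = 185/4 = 46.25.
The points at distance exactly r from the centre are A, C — 2 points.

2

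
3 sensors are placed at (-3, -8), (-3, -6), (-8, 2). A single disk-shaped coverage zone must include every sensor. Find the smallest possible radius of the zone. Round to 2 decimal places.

5.59

Call the three points A, B, C in the order given.
Side lengths²: AB² = 4, AC² = 125, BC² = 89.
Since AC² = 125 ≥ 89 + 4 = 93, the angle opposite AC is not acute, so the smallest enclosing circle has AC as diameter.
Centre = midpoint of AC = (-5.5, -3), r² = 125/4 = 31.25.
r = √(31.25) ≈ 5.59.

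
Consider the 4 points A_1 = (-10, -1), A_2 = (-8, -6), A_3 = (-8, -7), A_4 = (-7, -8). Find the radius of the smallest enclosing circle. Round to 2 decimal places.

By Welzl's lemma the MEC is supported by two points (diametrically opposite) or three points (on a circumcircle).
The farthest pair is A_1–A_4 with squared distance 58. The circle on this segment as diameter has centre (-8.5, -4.5) and r² = 58/4 = 14.5.
Check A_2: distance² to centre = 2.5 ≤ 14.5, so it lies inside.
All remaining points lie in this disk, and no smaller disk contains both endpoints, so this is the minimum enclosing circle.
r = √(14.5) ≈ 3.81.

3.81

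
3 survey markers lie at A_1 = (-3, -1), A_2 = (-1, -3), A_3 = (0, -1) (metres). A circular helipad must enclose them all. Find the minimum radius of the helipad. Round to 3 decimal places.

1.581

Side lengths²: A_1A_2² = 8, A_1A_3² = 9, A_2A_3² = 5.
Since A_1A_3² = 9 < 8 + 5 = 13, the triangle is acute, so the smallest enclosing circle is the circumcircle.
Circumcentre = (-1.5, -1.5), r² = 2.5.
r = √(2.5) ≈ 1.581.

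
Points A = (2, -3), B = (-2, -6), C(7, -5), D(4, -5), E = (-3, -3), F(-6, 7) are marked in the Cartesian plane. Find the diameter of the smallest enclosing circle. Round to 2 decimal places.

17.69

By Welzl's lemma the MEC is supported by two points (diametrically opposite) or three points (on a circumcircle).
The farthest pair is C–F with squared distance 313. The circle on this segment as diameter has centre (0.5, 1) and r² = 313/4 = 78.25.
Check A: distance² to centre = 18.25 ≤ 78.25, so it lies inside.
All remaining points lie in this disk, and no smaller disk contains both endpoints, so this is the minimum enclosing circle.
Diameter = 2r = 2√(78.25) ≈ 17.69.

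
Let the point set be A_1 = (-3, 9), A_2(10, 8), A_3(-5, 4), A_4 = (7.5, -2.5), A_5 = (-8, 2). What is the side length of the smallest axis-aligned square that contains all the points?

The bounding box has width 18 and height 11.5.
An axis-aligned square enclosing the set must have side ≥ max(width, height).
So the minimum side is max(18, 11.5) = 18.

18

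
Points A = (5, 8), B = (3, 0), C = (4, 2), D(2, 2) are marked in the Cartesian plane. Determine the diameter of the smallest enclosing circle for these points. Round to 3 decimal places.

The minimum enclosing circle of a finite set is fixed by two of the points (as a diameter) or three (as a circumcircle).
The farthest pair is A–B with squared distance 68. The circle on this segment as diameter has centre (4, 4) and r² = 68/4 = 17.
Check C: distance² to centre = 4 ≤ 17, so it lies inside.
All remaining points lie in this disk, and no smaller disk contains both endpoints, so this is the minimum enclosing circle.
Diameter = 2r = 2√17 ≈ 8.246.

8.246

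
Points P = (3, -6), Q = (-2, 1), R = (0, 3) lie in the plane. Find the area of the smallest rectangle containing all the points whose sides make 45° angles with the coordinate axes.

36

In coordinates u = x + y, v = x − y the rectangle is axis-aligned; the map (x,y)→(u,v) scales areas by 2.
u-values: -3, -1, 3; range = 3 − (-3) = 6.
v-values: 9, -3, -3; range = 9 − (-3) = 12.
Area = (6 × 12) / 2 = 36.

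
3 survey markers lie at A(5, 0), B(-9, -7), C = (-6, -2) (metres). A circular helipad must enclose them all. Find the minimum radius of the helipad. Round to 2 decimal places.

Side lengths²: AB² = 245, AC² = 125, BC² = 34.
Since AB² = 245 ≥ 125 + 34 = 159, the angle opposite AB is not acute, so the smallest enclosing circle has AB as diameter.
Centre = midpoint of AB = (-2, -3.5), r² = 245/4 = 61.25.
r = √(61.25) ≈ 7.83.

7.83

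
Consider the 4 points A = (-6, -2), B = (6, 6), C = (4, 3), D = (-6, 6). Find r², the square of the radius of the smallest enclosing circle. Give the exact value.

The minimum enclosing circle of a finite set is fixed by two of the points (as a diameter) or three (as a circumcircle).
The farthest pair is A–B with squared distance 208. The circle on this segment as diameter has centre (0, 2) and r² = 208/4 = 52.
Check C: distance² to centre = 17 ≤ 52, so it lies inside.
All remaining points lie in this disk, and no smaller disk contains both endpoints, so this is the minimum enclosing circle.

52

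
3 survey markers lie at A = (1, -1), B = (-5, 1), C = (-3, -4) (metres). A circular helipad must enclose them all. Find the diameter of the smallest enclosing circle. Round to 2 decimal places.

6.55

Side lengths²: AB² = 40, AC² = 25, BC² = 29.
Since AB² = 40 < 29 + 25 = 54, the triangle is acute, so the smallest enclosing circle is the circumcircle.
Circumcentre = (-59/26, -21/26), r² = 3625/338.
Diameter = 2r = 2√(3625/338) ≈ 6.55.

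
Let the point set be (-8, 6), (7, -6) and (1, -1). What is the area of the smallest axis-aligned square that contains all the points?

The bounding box has width 15 and height 12.
An axis-aligned square enclosing the set must have side ≥ max(width, height).
So the minimum side is max(15, 12) = 15.
Area = 15² = 225.

225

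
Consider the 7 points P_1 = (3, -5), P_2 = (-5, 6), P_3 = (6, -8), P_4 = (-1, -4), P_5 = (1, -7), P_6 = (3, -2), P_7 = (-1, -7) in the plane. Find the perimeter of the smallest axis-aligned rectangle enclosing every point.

50

Width = max x − min x = 6 − (-5) = 11.
Height = max y − min y = 6 − (-8) = 14.
Perimeter = 2(11 + 14) = 50.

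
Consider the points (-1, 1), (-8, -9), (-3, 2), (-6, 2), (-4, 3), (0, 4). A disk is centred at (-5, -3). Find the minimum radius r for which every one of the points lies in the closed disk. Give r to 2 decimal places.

8.60

The required radius is the distance from (-5, -3) to the farthest point.
Squared distances: 32, 45, 29, 26, 37, 74.
Maximum is 74, attained at (0, 4).
r = √74 ≈ 8.60.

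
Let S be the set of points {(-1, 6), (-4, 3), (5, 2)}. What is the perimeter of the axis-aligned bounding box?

Width = max x − min x = 5 − (-4) = 9.
Height = max y − min y = 6 − 2 = 4.
Perimeter = 2(9 + 4) = 26.

26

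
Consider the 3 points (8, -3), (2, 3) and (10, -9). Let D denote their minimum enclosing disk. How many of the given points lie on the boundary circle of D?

2

Call the three points A, B, C in the order given.
Side lengths²: AB² = 72, AC² = 40, BC² = 208.
Since BC² = 208 ≥ 72 + 40 = 112, the angle opposite BC is not acute, so the smallest enclosing circle has BC as diameter.
Centre = midpoint of BC = (6, -3), r² = 208/4 = 52.
The points at distance exactly r from the centre are (2, 3), (10, -9) — 2 points.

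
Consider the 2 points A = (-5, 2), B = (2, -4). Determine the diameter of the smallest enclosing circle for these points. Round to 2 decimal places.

9.22

The smallest circle enclosing two points has them as diameter endpoints.
Centre = midpoint = (-1.5, -1); r² = |AB|²/4 = 85/4 = 21.25.
Diameter = 2r = 2√(21.25) ≈ 9.22.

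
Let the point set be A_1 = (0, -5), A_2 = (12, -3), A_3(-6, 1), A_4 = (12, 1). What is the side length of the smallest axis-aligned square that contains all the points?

18

The bounding box has width 18 and height 6.
An axis-aligned square enclosing the set must have side ≥ max(width, height).
So the minimum side is max(18, 6) = 18.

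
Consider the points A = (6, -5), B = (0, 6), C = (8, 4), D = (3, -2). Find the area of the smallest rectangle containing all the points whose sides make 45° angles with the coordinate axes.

In coordinates u = x + y, v = x − y the rectangle is axis-aligned; the map (x,y)→(u,v) scales areas by 2.
u-values: 1, 6, 12, 1; range = 12 − 1 = 11.
v-values: 11, -6, 4, 5; range = 11 − (-6) = 17.
Area = (11 × 17) / 2 = 93.5.

93.5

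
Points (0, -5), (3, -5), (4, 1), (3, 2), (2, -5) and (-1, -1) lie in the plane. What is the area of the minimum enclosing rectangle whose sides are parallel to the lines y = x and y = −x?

In coordinates u = x + y, v = x − y the rectangle is axis-aligned; the map (x,y)→(u,v) scales areas by 2.
u-values: -5, -2, 5, 5, -3, -2; range = 5 − (-5) = 10.
v-values: 5, 8, 3, 1, 7, 0; range = 8 − 0 = 8.
Area = (10 × 8) / 2 = 40.

40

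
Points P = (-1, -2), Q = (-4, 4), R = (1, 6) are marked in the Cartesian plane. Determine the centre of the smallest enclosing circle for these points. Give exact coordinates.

(-1/3, 25/12)

Side lengths²: PQ² = 45, PR² = 68, QR² = 29.
Since PR² = 68 < 45 + 29 = 74, the triangle is acute, so the smallest enclosing circle is the circumcircle.
Circumcentre = (-1/3, 25/12), r² = 2465/144.
Centre = (-1/3, 25/12).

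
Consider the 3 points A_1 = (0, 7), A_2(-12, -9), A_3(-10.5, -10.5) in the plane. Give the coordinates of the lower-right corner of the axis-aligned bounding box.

(0, -10.5)

x-range [-12, 0], y-range [-10.5, 7].
The lower-right corner is (0, -10.5).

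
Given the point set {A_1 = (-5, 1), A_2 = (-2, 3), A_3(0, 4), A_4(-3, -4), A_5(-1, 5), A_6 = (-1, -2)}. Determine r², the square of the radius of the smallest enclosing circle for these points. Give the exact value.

A smallest enclosing disk is always determined by at most three of the input points on its boundary.
The farthest pair is A_4–A_5 with squared distance 85. The circle on this segment as diameter has centre (-2, 0.5) and r² = 85/4 = 21.25.
Check A_1: distance² to centre = 9.25 ≤ 21.25, so it lies inside.
All remaining points lie in this disk, and no smaller disk contains both endpoints, so this is the minimum enclosing circle.

21.25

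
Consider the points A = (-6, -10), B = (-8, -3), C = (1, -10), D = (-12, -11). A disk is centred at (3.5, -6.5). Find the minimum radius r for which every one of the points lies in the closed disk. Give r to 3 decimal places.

The required radius is the distance from (3.5, -6.5) to the farthest point.
Squared distances: 102.5, 144.5, 18.5, 260.5.
Maximum is 260.5, attained at D.
r = √(260.5) ≈ 16.140.

16.140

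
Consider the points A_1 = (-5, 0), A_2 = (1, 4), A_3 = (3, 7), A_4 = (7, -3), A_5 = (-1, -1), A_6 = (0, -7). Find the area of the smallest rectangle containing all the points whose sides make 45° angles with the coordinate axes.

127.5

In coordinates u = x + y, v = x − y the rectangle is axis-aligned; the map (x,y)→(u,v) scales areas by 2.
u-values: -5, 5, 10, 4, -2, -7; range = 10 − (-7) = 17.
v-values: -5, -3, -4, 10, 0, 7; range = 10 − (-5) = 15.
Area = (17 × 15) / 2 = 127.5.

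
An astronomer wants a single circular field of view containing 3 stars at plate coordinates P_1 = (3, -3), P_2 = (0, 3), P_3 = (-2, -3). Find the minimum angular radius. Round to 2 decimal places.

Side lengths²: P_1P_2² = 45, P_1P_3² = 25, P_2P_3² = 40.
Since P_1P_2² = 45 < 40 + 25 = 65, the triangle is acute, so the smallest enclosing circle is the circumcircle.
Circumcentre = (0.5, -0.5), r² = 12.5.
r = √(12.5) ≈ 3.54.

3.54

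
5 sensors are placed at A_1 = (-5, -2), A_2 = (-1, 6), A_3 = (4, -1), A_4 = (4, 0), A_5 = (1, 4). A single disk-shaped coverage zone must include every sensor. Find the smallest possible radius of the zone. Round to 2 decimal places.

The minimum enclosing circle is determined by three boundary points: A_1, A_2, A_3.
Their circumcentre is (-13/17, 15/17) with r² = 7585/289.
The farthest remaining point A_4 is at distance² 6786/289 ≤ 7585/289.
r = √(7585/289) ≈ 5.12.

5.12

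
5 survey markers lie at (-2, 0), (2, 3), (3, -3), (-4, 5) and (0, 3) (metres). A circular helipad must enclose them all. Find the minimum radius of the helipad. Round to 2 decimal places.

The farthest pair is (3, -3)–(-4, 5) with squared distance 113. The circle on this segment as diameter has centre (-0.5, 1) and r² = 113/4 = 28.25.
Check (-2, 0): distance² to centre = 3.25 ≤ 28.25, so it lies inside.
All remaining points lie in this disk, and no smaller disk contains both endpoints, so this is the minimum enclosing circle.
r = √(28.25) ≈ 5.32.

5.32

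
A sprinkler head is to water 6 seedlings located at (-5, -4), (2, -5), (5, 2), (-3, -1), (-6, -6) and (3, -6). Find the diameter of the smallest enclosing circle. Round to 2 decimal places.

13.60

The minimum enclosing circle of a finite set is fixed by two of the points (as a diameter) or three (as a circumcircle).
The farthest pair is (5, 2)–(-6, -6) with squared distance 185. The circle on this segment as diameter has centre (-0.5, -2) and r² = 185/4 = 46.25.
Check (-5, -4): distance² to centre = 24.25 ≤ 46.25, so it lies inside.
All remaining points lie in this disk, and no smaller disk contains both endpoints, so this is the minimum enclosing circle.
Diameter = 2r = 2√(46.25) ≈ 13.60.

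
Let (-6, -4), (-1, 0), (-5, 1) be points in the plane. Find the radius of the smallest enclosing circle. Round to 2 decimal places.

3.21

Call the three points A, B, C in the order given.
Side lengths²: AB² = 41, AC² = 26, BC² = 17.
Since AB² = 41 < 26 + 17 = 43, the triangle is acute, so the smallest enclosing circle is the circumcircle.
Circumcentre = (-151/42, -79/42), r² = 9061/882.
r = √(9061/882) ≈ 3.21.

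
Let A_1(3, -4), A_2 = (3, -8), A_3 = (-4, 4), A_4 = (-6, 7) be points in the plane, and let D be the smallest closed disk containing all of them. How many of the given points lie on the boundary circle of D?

2

The minimum enclosing circle of a finite set is fixed by two of the points (as a diameter) or three (as a circumcircle).
The farthest pair is A_2–A_4 with squared distance 306. The circle on this segment as diameter has centre (-1.5, -0.5) and r² = 306/4 = 76.5.
Check A_1: distance² to centre = 32.5 ≤ 76.5, so it lies inside.
All remaining points lie in this disk, and no smaller disk contains both endpoints, so this is the minimum enclosing circle.
The points at distance exactly r from the centre are A_2, A_4 — 2 points.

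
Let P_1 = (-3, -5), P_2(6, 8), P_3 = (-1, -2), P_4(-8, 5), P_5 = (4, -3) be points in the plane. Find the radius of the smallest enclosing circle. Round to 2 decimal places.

8.16

A smallest enclosing disk is always determined by at most three of the input points on its boundary.
The minimum enclosing circle is determined by three boundary points: P_1, P_2, P_4.
Their circumcentre is (-11/62, 165/62) with r² = 128125/1922.
The farthest remaining point P_5 is at distance² 95141/1922 ≤ 128125/1922.
r = √(128125/1922) ≈ 8.16.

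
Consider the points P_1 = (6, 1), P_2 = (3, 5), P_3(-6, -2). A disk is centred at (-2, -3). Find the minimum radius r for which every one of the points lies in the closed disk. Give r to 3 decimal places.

9.434

The required radius is the distance from (-2, -3) to the farthest point.
Squared distances: 80, 89, 17.
Maximum is 89, attained at P_2.
r = √89 ≈ 9.434.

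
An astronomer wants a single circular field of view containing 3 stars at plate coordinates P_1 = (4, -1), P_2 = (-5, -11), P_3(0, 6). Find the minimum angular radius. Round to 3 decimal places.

Side lengths²: P_1P_2² = 181, P_1P_3² = 65, P_2P_3² = 314.
Since P_2P_3² = 314 ≥ 181 + 65 = 246, the angle opposite P_2P_3 is not acute, so the smallest enclosing circle has P_2P_3 as diameter.
Centre = midpoint of P_2P_3 = (-2.5, -2.5), r² = 314/4 = 78.5.
r = √(78.5) ≈ 8.860.

8.860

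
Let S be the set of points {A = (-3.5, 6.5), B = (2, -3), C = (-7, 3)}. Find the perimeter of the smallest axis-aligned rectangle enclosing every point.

Width = max x − min x = 2 − (-7) = 9.
Height = max y − min y = 6.5 − (-3) = 9.5.
Perimeter = 2(9 + 9.5) = 37.

37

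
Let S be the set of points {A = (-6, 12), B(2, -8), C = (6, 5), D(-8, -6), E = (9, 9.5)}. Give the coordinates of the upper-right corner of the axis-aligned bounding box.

x-range [-8, 9], y-range [-8, 12].
The upper-right corner is (9, 12).

(9, 12)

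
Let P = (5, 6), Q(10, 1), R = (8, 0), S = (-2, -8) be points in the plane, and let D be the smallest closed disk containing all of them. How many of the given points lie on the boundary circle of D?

3

A smallest enclosing disk is always determined by at most three of the input points on its boundary.
The minimum enclosing circle is determined by three boundary points: P, Q, S.
Their circumcentre is (2.5, -1.5) with r² = 62.5.
The farthest remaining point R is at distance² 32.5 ≤ 62.5.
The points at distance exactly r from the centre are P, Q, S — 3 points.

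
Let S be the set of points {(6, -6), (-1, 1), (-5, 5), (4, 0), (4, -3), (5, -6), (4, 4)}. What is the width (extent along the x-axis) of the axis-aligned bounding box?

max x = 6, min x = -5, so width = 11.

11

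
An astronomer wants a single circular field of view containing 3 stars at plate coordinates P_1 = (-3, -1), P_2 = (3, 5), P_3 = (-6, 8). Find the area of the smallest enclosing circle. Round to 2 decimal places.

88.36

Side lengths²: P_1P_2² = 72, P_1P_3² = 90, P_2P_3² = 90.
Since P_2P_3² = 90 < 90 + 72 = 162, the triangle is acute, so the smallest enclosing circle is the circumcircle.
Circumcentre = (-2.25, 4.25), r² = 28.125.
Area = π·r² = π·28.125 ≈ 88.36.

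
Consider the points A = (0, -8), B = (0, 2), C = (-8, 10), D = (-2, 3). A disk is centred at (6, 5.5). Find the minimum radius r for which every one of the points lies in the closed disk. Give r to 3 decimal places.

The required radius is the distance from (6, 5.5) to the farthest point.
Squared distances: 218.25, 48.25, 216.25, 70.25.
Maximum is 218.25, attained at A.
r = √(218.25) ≈ 14.773.

14.773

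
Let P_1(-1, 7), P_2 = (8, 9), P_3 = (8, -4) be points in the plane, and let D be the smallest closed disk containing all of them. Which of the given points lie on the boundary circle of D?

P_1, P_2, P_3

Side lengths²: P_1P_2² = 85, P_1P_3² = 202, P_2P_3² = 169.
Since P_1P_3² = 202 < 169 + 85 = 254, the triangle is acute, so the smallest enclosing circle is the circumcircle.
Circumcentre = (85/18, 2.5), r² = 8585/162.
The points at distance exactly r from the centre are P_1, P_2, P_3 — 3 points.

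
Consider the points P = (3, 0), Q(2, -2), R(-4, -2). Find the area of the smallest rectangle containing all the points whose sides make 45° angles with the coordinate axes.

In coordinates u = x + y, v = x − y the rectangle is axis-aligned; the map (x,y)→(u,v) scales areas by 2.
u-values: 3, 0, -6; range = 3 − (-6) = 9.
v-values: 3, 4, -2; range = 4 − (-2) = 6.
Area = (9 × 6) / 2 = 27.

27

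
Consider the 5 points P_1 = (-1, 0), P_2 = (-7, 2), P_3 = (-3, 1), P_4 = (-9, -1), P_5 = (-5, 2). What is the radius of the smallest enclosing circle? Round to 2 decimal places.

4.03

A smallest enclosing disk is always determined by at most three of the input points on its boundary.
The farthest pair is P_1–P_4 with squared distance 65. The circle on this segment as diameter has centre (-5, -0.5) and r² = 65/4 = 16.25.
Check P_2: distance² to centre = 10.25 ≤ 16.25, so it lies inside.
All remaining points lie in this disk, and no smaller disk contains both endpoints, so this is the minimum enclosing circle.
r = √(16.25) ≈ 4.03.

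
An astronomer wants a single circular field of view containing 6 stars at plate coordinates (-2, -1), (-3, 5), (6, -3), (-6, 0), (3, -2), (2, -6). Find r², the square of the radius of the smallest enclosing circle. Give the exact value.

The minimum enclosing circle is determined by three boundary points: (-3, 5), (6, -3), (-6, 0).
Their circumcentre is (13/46, -17/46) with r² = 41905/1058.
The farthest remaining point (2, -6) is at distance² 36661/1058 ≤ 41905/1058.

41905/1058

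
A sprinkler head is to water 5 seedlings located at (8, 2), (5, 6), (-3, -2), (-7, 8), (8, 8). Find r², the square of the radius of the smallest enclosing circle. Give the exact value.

A smallest enclosing disk is always determined by at most three of the input points on its boundary.
The farthest pair is (8, 2)–(-7, 8) with squared distance 261. The circle on this segment as diameter has centre (0.5, 5) and r² = 261/4 = 65.25.
Check (5, 6): distance² to centre = 21.25 ≤ 65.25, so it lies inside.
All remaining points lie in this disk, and no smaller disk contains both endpoints, so this is the minimum enclosing circle.

65.25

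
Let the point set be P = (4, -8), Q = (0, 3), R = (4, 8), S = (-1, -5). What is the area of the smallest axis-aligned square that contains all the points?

The bounding box has width 5 and height 16.
An axis-aligned square enclosing the set must have side ≥ max(width, height).
So the minimum side is max(5, 16) = 16.
Area = 16² = 256.

256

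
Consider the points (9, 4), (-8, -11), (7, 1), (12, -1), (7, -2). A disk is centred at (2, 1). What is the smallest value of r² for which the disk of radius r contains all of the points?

The required radius is the distance from (2, 1) to the farthest point.
Squared distances: 58, 244, 25, 104, 34.
Maximum is 244, attained at (-8, -11).

244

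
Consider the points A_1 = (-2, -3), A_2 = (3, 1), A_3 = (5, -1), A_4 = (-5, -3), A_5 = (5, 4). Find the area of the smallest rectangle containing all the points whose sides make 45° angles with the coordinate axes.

68

In coordinates u = x + y, v = x − y the rectangle is axis-aligned; the map (x,y)→(u,v) scales areas by 2.
u-values: -5, 4, 4, -8, 9; range = 9 − (-8) = 17.
v-values: 1, 2, 6, -2, 1; range = 6 − (-2) = 8.
Area = (17 × 8) / 2 = 68.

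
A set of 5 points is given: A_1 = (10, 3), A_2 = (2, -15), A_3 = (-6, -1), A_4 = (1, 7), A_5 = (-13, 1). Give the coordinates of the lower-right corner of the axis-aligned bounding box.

x-range [-13, 10], y-range [-15, 7].
The lower-right corner is (10, -15).

(10, -15)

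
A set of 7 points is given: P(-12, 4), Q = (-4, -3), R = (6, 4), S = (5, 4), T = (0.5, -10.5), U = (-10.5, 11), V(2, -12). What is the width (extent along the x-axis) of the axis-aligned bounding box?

max x = 6, min x = -12, so width = 18.

18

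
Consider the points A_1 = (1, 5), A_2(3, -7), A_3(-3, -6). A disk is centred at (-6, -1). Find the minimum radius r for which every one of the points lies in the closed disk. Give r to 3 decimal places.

10.817

The required radius is the distance from (-6, -1) to the farthest point.
Squared distances: 85, 117, 34.
Maximum is 117, attained at A_2.
r = √117 ≈ 10.817.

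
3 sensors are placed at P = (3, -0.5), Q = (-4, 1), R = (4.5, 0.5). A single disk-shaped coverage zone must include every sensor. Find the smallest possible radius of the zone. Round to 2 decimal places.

Side lengths²: PQ² = 51.25, PR² = 3.25, QR² = 72.5.
Since QR² = 72.5 ≥ 51.25 + 3.25 = 54.5, the angle opposite QR is not acute, so the smallest enclosing circle has QR as diameter.
Centre = midpoint of QR = (0.25, 0.75), r² = 72.5/4 = 18.125.
r = √(18.125) ≈ 4.26.

4.26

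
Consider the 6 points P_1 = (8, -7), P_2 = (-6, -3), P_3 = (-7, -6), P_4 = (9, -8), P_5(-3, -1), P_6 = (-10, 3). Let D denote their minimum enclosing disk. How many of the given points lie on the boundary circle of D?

By Welzl's lemma the MEC is supported by two points (diametrically opposite) or three points (on a circumcircle).
The farthest pair is P_4–P_6 with squared distance 482. The circle on this segment as diameter has centre (-0.5, -2.5) and r² = 482/4 = 120.5.
Check P_1: distance² to centre = 92.5 ≤ 120.5, so it lies inside.
All remaining points lie in this disk, and no smaller disk contains both endpoints, so this is the minimum enclosing circle.
The points at distance exactly r from the centre are P_4, P_6 — 2 points.

2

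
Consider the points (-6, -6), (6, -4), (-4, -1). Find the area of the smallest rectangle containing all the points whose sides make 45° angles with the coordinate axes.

In coordinates u = x + y, v = x − y the rectangle is axis-aligned; the map (x,y)→(u,v) scales areas by 2.
u-values: -12, 2, -5; range = 2 − (-12) = 14.
v-values: 0, 10, -3; range = 10 − (-3) = 13.
Area = (14 × 13) / 2 = 91.

91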